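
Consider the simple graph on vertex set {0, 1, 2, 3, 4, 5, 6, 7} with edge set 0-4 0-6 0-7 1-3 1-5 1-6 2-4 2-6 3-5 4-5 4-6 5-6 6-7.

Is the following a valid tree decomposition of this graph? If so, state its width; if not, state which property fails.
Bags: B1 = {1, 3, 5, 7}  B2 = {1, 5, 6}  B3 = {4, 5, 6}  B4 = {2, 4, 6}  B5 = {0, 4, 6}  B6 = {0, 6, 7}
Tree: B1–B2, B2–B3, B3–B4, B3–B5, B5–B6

A tree decomposition must satisfy three properties: every vertex lies in some bag; for every edge, both endpoints lie together in some bag; and for every vertex, the bags containing it form a connected subtree. Here bags containing vertex 7 are not connected in the tree, so the decomposition is invalid.

No — bags containing vertex 7 are not connected in the tree.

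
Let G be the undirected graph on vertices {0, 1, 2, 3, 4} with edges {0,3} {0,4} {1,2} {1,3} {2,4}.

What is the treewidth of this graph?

2

A width-2 tree decomposition is:
Bags: B1 = {1, 2, 4}  B2 = {1, 3, 4}  B3 = {0, 3, 4}
Tree: B1–B2, B2–B3
The largest bag has 3 vertices, giving width 2; this decomposition certifies tw(G) ≤ 2. For the lower bound, G contains the cycle 4–2–1–3–0–4, so G is not a forest; only forests have treewidth ≤ 1, hence tw(G) ≥ 2. Therefore the treewidth is 2.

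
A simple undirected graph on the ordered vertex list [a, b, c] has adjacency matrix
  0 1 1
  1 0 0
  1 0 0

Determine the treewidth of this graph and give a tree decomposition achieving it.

Each bag holds 2 vertices, so the decomposition has width 1, which upper-bounds the treewidth. Since G has at least one edge (e.g. b–a), it is not an edgeless graph, so tw(G) ≥ 1. Hence tw(G) = 1 exactly.

Treewidth 1.
One such decomposition:
Bags: B1 = {a, b}  B2 = {a, c}
Tree: B1–B2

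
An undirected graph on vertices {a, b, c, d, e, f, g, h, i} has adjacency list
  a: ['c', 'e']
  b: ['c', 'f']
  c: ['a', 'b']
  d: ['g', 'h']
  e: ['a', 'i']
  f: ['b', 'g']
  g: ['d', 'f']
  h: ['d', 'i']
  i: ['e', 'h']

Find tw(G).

2

A width-2 tree decomposition is:
Bags: B1 = {d, f, g}  B2 = {b, d, f}  B3 = {b, c, d}  B4 = {a, c, d}  B5 = {a, d, e}  B6 = {d, e, i}  B7 = {d, h, i}
Tree: B1–B2, B2–B3, B3–B4, B4–B5, B5–B6, B6–B7
The largest bag has 3 vertices, giving width 2; this decomposition certifies tw(G) ≤ 2. Since d–g–f–b–c–a–e–i–h–d is a cycle in G, G is not acyclic. Forests are exactly the graphs of treewidth ≤ 1, so tw(G) ≥ 2. Hence tw(G) = 2 exactly.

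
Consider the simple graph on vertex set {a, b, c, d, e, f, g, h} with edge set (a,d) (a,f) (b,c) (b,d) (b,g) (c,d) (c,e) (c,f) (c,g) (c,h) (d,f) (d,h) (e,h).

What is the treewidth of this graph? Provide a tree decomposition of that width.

Treewidth 2.
One optimal decomposition is:
Bags: B1 = {c, d, f}  B2 = {b, c, d}  B3 = {c, d, h}  B4 = {c, e, h}  B5 = {b, c, g}  B6 = {a, d, f}
Tree: B1–B2, B1–B3, B3–B4, B2–B5, B1–B6

The largest bag has 3 vertices, giving width 2; this decomposition certifies tw(G) ≤ 2. On the other hand G contains the 3-clique {c, d, h}. A clique must lie in a single bag of any decomposition, so no decomposition can have width below 2. Therefore the treewidth is 2.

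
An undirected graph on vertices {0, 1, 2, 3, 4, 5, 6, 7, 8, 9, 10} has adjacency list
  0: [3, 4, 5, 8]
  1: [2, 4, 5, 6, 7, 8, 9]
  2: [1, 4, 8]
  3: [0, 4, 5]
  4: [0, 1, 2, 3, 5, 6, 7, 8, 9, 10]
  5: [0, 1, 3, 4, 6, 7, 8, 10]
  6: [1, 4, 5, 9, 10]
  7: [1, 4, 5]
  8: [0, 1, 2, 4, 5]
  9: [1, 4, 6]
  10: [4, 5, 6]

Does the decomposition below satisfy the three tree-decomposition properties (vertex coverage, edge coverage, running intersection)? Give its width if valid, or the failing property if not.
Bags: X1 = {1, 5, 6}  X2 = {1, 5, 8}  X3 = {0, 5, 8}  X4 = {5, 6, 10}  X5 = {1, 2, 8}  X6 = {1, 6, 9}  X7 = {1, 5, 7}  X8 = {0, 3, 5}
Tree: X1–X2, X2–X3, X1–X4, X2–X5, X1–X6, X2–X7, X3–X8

No — vertex 4 appears in no bag.

A tree decomposition must satisfy three properties: every vertex lies in some bag; for every edge, both endpoints lie together in some bag; and for every vertex, the bags containing it form a connected subtree. Here vertex 4 appears in no bag, so the decomposition is invalid.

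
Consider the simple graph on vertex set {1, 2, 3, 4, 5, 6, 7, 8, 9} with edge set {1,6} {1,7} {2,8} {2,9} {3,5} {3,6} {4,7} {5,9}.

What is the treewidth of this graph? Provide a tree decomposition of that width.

Treewidth 1.
One such decomposition:
Bags: B1 = {4, 7}  B2 = {1, 7}  B3 = {1, 6}  B4 = {3, 6}  B5 = {3, 5}  B6 = {5, 9}  B7 = {2, 9}  B8 = {2, 8}
Tree: B1–B2, B2–B3, B3–B4, B4–B5, B5–B6, B6–B7, B7–B8

The largest bag has 2 vertices, giving width 1; this decomposition certifies tw(G) ≤ 1. Any graph with an edge has treewidth ≥ 1, and G has the edge 4–7. Combining the bounds, tw(G) = 1.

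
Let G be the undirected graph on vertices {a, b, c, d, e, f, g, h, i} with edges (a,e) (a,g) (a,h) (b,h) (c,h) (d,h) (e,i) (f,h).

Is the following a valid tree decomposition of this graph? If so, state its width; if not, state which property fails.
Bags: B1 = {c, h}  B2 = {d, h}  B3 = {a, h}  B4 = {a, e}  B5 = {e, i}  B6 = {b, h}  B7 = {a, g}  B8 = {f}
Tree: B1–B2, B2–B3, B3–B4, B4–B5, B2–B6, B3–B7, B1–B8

A tree decomposition must satisfy three properties: every vertex lies in some bag; for every edge, both endpoints lie together in some bag; and for every vertex, the bags containing it form a connected subtree. Here edge (h,f) lies in no bag, so the decomposition is invalid.

No — edge (h,f) lies in no bag.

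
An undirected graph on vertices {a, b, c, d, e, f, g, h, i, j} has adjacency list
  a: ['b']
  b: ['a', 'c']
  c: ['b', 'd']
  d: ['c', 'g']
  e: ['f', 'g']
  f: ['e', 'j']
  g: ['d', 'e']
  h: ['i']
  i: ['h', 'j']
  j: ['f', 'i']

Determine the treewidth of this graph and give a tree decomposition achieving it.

Each bag holds 2 vertices, so the decomposition has width 1, which upper-bounds the treewidth. Since G has at least one edge (e.g. a–b), it is not an edgeless graph, so tw(G) ≥ 1. Combining the bounds, tw(G) = 1.

Treewidth 1.
One optimal decomposition is:
Bags: B1 = {a, b}  B2 = {b, c}  B3 = {c, d}  B4 = {d, g}  B5 = {e, g}  B6 = {e, f}  B7 = {f, j}  B8 = {i, j}  B9 = {h, i}
Tree: B1–B2, B2–B3, B3–B4, B4–B5, B5–B6, B6–B7, B7–B8, B8–B9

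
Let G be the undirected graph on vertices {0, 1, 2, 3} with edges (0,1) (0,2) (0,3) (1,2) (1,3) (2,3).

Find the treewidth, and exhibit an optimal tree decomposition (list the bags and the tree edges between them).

A single bag containing all 4 vertices is trivially a valid decomposition of width 3. On the other hand G contains the 4-clique {0, 1, 2, 3}. A clique must lie in a single bag of any decomposition, so no decomposition can have width below 3. Combining the bounds, tw(G) = 3.

Treewidth 3.
Bags: B1 = {0, 1, 2, 3}
Tree: (single bag)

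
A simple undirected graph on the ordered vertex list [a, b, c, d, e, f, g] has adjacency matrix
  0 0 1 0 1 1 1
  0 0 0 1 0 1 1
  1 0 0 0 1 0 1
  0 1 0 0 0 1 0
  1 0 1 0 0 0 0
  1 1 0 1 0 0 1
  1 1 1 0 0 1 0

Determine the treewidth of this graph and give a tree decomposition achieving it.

Every bag has size at most 3, so the width is 3 − 1 = 2 and tw(G) ≤ 2. Conversely, {a, c, e} is a clique of size 3, and the vertices of any clique must share a bag in every tree decomposition; so some bag has ≥ 3 vertices and tw(G) ≥ 2. The upper and lower bounds meet at 2, so that is the treewidth.

Treewidth 2.
Bags: B1 = {a, c, g}  B2 = {a, f, g}  B3 = {b, f, g}  B4 = {a, c, e}  B5 = {b, d, f}
Tree: B1–B2, B2–B3, B1–B4, B3–B5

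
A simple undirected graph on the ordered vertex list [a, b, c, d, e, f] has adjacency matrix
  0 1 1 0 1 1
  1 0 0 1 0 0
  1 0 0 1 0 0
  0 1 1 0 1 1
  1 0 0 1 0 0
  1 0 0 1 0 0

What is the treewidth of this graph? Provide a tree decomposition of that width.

Treewidth 2.
One such decomposition:
Bags: B1 = {a, d, e}  B2 = {a, b, d}  B3 = {a, c, d}  B4 = {a, d, f}
Tree: B1–B2, B2–B3, B3–B4

Each bag holds 3 vertices, so the decomposition has width 2, which upper-bounds the treewidth. For the lower bound, G contains the cycle e–a–b–d–e, so G is not a forest; only forests have treewidth ≤ 1, hence tw(G) ≥ 2. Therefore the treewidth is 2.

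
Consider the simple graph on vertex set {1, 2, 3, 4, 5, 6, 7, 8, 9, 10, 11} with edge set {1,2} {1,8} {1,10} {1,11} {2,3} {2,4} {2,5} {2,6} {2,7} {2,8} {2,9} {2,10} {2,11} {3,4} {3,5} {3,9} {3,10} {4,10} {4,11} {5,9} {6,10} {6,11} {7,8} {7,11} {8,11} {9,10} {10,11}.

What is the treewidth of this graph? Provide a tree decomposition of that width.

The largest bag has 4 vertices, giving width 3; this decomposition certifies tw(G) ≤ 3. On the other hand G contains the 4-clique {1, 2, 8, 11}. A clique must lie in a single bag of any decomposition, so no decomposition can have width below 3. Therefore the treewidth is 3.

Treewidth 3.
Bags: B1 = {2, 3, 4, 10}  B2 = {2, 4, 10, 11}  B3 = {1, 2, 10, 11}  B4 = {2, 6, 10, 11}  B5 = {1, 2, 8, 11}  B6 = {2, 3, 9, 10}  B7 = {2, 3, 5, 9}  B8 = {2, 7, 8, 11}
Tree: B1–B2, B2–B3, B2–B4, B3–B5, B1–B6, B6–B7, B5–B8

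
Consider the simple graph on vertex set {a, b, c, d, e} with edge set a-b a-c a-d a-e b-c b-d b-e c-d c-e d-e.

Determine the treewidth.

A width-4 tree decomposition is:
Bags: B1 = {a, b, c, d, e}
Tree: (single bag)
With just one bag of size 5, the width is 5 − 1 = 4, so tw(G) ≤ 4. Conversely, {a, b, c, d, e} is a clique of size 5, and the vertices of any clique must share a bag in every tree decomposition; so some bag has ≥ 5 vertices and tw(G) ≥ 4. Combining the bounds, tw(G) = 4.

4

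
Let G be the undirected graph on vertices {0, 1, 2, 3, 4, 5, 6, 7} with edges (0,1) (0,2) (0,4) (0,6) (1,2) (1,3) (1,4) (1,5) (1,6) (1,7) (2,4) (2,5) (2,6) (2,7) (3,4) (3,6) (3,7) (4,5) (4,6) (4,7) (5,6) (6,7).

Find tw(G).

A width-4 tree decomposition is:
Bags: B1 = {1, 2, 4, 5, 6}  B2 = {1, 2, 4, 6, 7}  B3 = {1, 3, 4, 6, 7}  B4 = {0, 1, 2, 4, 6}
Tree: B1–B2, B2–B3, B1–B4
The largest bag has 5 vertices, giving width 4; this decomposition certifies tw(G) ≤ 4. Conversely, {0, 1, 2, 4, 6} is a clique of size 5, and the vertices of any clique must share a bag in every tree decomposition; so some bag has ≥ 5 vertices and tw(G) ≥ 4. Hence tw(G) = 4 exactly.

4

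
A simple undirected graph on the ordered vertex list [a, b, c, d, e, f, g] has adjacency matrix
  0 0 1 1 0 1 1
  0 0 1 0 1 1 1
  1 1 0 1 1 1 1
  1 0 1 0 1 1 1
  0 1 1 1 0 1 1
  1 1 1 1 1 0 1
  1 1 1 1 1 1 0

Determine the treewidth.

A width-4 tree decomposition is:
Bags: B1 = {c, d, e, f, g}  B2 = {a, c, d, f, g}  B3 = {b, c, e, f, g}
Tree: B1–B2, B1–B3
Each bag holds 5 vertices, so the decomposition has width 4, which upper-bounds the treewidth. For the lower bound, the 5 vertices {c, d, e, f, g} are pairwise adjacent, and any tree decomposition puts a clique entirely inside one bag — forcing width ≥ 4. The upper and lower bounds meet at 4, so that is the treewidth.

4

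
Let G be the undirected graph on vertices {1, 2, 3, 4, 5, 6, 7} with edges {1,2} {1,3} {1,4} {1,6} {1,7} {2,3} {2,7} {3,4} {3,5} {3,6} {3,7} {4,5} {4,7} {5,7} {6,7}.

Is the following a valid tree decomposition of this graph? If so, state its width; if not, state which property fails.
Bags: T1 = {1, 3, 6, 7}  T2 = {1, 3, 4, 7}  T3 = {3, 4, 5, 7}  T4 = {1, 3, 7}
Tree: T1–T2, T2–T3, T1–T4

No — vertex 2 appears in no bag.

A tree decomposition must satisfy three properties: every vertex lies in some bag; for every edge, both endpoints lie together in some bag; and for every vertex, the bags containing it form a connected subtree. Here vertex 2 appears in no bag, so the decomposition is invalid.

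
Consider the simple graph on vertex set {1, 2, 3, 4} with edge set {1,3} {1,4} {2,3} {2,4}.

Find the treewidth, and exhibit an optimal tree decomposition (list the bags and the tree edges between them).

Treewidth 2.
One such decomposition:
Bags: B1 = {1, 2, 3}  B2 = {1, 2, 4}
Tree: B1–B2

Every bag has size at most 3, so the width is 3 − 1 = 2 and tw(G) ≤ 2. For the lower bound, G contains the cycle 1–3–2–4–1, so G is not a forest; only forests have treewidth ≤ 1, hence tw(G) ≥ 2. The upper and lower bounds meet at 2, so that is the treewidth.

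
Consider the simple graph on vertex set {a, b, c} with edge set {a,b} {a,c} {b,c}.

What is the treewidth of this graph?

A width-2 tree decomposition is:
Bags: B1 = {a, b, c}
Tree: (single bag)
With just one bag of size 3, the width is 3 − 1 = 2, so tw(G) ≤ 2. For the lower bound, the 3 vertices {a, b, c} are pairwise adjacent, and any tree decomposition puts a clique entirely inside one bag — forcing width ≥ 2. Combining the bounds, tw(G) = 2.

2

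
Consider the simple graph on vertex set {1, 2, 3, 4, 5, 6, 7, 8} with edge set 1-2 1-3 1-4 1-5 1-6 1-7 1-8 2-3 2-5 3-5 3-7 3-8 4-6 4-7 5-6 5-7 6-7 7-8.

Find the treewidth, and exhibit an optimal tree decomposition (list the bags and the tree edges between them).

Every bag has size at most 4, so the width is 4 − 1 = 3 and tw(G) ≤ 3. For the lower bound, the 4 vertices {1, 2, 3, 5} are pairwise adjacent, and any tree decomposition puts a clique entirely inside one bag — forcing width ≥ 3. Therefore the treewidth is 3.

Treewidth 3.
One optimal decomposition is:
Bags: B1 = {1, 2, 3, 5}  B2 = {1, 3, 5, 7}  B3 = {1, 3, 7, 8}  B4 = {1, 5, 6, 7}  B5 = {1, 4, 6, 7}
Tree: B1–B2, B2–B3, B2–B4, B4–B5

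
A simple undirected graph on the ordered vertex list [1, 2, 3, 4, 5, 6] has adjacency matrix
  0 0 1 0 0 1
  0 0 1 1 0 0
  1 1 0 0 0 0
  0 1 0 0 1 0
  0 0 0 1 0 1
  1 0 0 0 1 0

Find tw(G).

A width-2 tree decomposition is:
Bags: B1 = {2, 3, 4}  B2 = {3, 4, 5}  B3 = {3, 5, 6}  B4 = {1, 3, 6}
Tree: B1–B2, B2–B3, B3–B4
Each bag holds 3 vertices, so the decomposition has width 2, which upper-bounds the treewidth. The edges 3–2–4–5–6–1–3 form a cycle, so G is not a tree and its treewidth is at least 2. Combining the bounds, tw(G) = 2.

2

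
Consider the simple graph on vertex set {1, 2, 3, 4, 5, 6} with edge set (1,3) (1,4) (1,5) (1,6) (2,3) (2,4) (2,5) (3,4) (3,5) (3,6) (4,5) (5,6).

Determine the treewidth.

3

A width-3 tree decomposition is:
Bags: B1 = {1, 3, 5, 6}  B2 = {1, 3, 4, 5}  B3 = {2, 3, 4, 5}
Tree: B1–B2, B2–B3
Each bag holds 4 vertices, so the decomposition has width 3, which upper-bounds the treewidth. On the other hand G contains the 4-clique {1, 3, 4, 5}. A clique must lie in a single bag of any decomposition, so no decomposition can have width below 3. Combining the bounds, tw(G) = 3.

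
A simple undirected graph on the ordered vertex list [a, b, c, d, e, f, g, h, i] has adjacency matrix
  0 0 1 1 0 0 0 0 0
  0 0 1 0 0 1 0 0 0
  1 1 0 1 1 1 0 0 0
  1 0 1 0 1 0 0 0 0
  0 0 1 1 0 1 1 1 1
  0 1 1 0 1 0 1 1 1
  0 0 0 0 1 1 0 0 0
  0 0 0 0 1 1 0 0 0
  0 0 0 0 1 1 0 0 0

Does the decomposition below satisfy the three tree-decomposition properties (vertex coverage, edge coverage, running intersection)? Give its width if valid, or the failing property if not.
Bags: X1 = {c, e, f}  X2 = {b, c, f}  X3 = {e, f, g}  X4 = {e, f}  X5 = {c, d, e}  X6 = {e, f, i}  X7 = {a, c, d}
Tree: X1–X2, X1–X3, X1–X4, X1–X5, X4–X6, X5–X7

No — vertex h appears in no bag.

A tree decomposition must satisfy three properties: every vertex lies in some bag; for every edge, both endpoints lie together in some bag; and for every vertex, the bags containing it form a connected subtree. Here vertex h appears in no bag, so the decomposition is invalid.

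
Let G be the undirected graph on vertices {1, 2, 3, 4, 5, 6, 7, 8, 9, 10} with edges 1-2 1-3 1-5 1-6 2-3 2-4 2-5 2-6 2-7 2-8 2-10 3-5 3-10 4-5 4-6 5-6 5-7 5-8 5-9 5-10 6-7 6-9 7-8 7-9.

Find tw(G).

A width-3 tree decomposition is:
Bags: B1 = {1, 2, 5, 6}  B2 = {2, 5, 6, 7}  B3 = {2, 5, 7, 8}  B4 = {1, 2, 3, 5}  B5 = {5, 6, 7, 9}  B6 = {2, 3, 5, 10}  B7 = {2, 4, 5, 6}
Tree: B1–B2, B2–B3, B1–B4, B2–B5, B4–B6, B2–B7
Every bag has size at most 4, so the width is 4 − 1 = 3 and tw(G) ≤ 3. For the lower bound, the 4 vertices {5, 6, 7, 9} are pairwise adjacent, and any tree decomposition puts a clique entirely inside one bag — forcing width ≥ 3. The upper and lower bounds meet at 3, so that is the treewidth.

3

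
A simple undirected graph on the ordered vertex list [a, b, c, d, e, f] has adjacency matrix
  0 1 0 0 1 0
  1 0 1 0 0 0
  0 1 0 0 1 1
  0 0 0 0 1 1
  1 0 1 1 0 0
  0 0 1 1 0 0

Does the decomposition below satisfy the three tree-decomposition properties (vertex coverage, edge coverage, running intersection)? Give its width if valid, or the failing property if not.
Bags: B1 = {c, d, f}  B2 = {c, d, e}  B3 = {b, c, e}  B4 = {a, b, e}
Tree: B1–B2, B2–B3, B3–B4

Vertex coverage: the bags together contain {a, b, c, d, e, f}, the full vertex set. Edge coverage: each edge of G has both endpoints in at least one bag. Running intersection: for every vertex, the bags containing it form a connected subtree. All three properties hold, so this is a valid tree decomposition of width max|bag| − 1 = 2, and hence tw(G) ≤ 2.

Yes; width 2.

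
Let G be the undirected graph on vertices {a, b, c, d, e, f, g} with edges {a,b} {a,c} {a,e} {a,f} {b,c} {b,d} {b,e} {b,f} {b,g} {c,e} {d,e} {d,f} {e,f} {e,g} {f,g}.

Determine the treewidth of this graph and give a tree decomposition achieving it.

Treewidth 3.
Bags: B1 = {b, e, f, g}  B2 = {a, b, e, f}  B3 = {b, d, e, f}  B4 = {a, b, c, e}
Tree: B1–B2, B1–B3, B2–B4

Each bag holds 4 vertices, so the decomposition has width 3, which upper-bounds the treewidth. On the other hand G contains the 4-clique {a, b, c, e}. A clique must lie in a single bag of any decomposition, so no decomposition can have width below 3. Combining the bounds, tw(G) = 3.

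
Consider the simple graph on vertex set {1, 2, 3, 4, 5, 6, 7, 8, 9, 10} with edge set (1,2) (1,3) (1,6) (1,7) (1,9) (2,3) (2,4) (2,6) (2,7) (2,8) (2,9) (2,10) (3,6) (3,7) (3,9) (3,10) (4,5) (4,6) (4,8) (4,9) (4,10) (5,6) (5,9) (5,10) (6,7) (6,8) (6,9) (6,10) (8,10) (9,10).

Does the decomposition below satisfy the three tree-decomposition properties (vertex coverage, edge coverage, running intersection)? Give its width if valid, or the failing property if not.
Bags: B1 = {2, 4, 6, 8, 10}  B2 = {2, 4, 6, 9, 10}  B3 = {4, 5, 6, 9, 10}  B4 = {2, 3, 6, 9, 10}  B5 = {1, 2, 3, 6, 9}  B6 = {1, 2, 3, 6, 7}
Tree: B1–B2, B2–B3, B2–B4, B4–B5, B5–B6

Yes; width 4.

Every vertex of G appears in some bag (union = {1, 2, 3, 4, 5, 6, 7, 8, 9, 10}); every edge is covered by a bag; and for each vertex v the set of bags containing v is connected in the bag tree. The decomposition is therefore valid. The largest bag has 5 vertices, so the width is 4.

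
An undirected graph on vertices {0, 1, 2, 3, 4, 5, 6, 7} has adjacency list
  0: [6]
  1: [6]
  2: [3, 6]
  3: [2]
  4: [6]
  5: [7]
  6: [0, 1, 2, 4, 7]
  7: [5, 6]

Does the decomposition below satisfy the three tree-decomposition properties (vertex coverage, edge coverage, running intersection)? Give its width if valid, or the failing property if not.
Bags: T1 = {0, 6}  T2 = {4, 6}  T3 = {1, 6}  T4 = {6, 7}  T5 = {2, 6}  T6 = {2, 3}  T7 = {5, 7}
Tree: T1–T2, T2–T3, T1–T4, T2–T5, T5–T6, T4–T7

Yes; width 1.

Vertex coverage: the bags together contain {0, 1, 2, 3, 4, 5, 6, 7}, the full vertex set. Edge coverage: each edge of G has both endpoints in at least one bag. Running intersection: for every vertex, the bags containing it form a connected subtree. All three properties hold, so this is a valid tree decomposition of width max|bag| − 1 = 1, and hence tw(G) ≤ 1.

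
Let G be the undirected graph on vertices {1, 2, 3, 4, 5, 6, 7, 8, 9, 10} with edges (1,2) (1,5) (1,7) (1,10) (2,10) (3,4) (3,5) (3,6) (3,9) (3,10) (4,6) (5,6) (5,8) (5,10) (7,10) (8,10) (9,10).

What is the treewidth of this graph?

A width-2 tree decomposition is:
Bags: B1 = {1, 5, 10}  B2 = {3, 5, 10}  B3 = {3, 9, 10}  B4 = {3, 5, 6}  B5 = {5, 8, 10}  B6 = {1, 2, 10}  B7 = {1, 7, 10}  B8 = {3, 4, 6}
Tree: B1–B2, B2–B3, B2–B4, B1–B5, B1–B6, B1–B7, B4–B8
Every bag has size at most 3, so the width is 3 − 1 = 2 and tw(G) ≤ 2. For the lower bound, the 3 vertices {5, 8, 10} are pairwise adjacent, and any tree decomposition puts a clique entirely inside one bag — forcing width ≥ 2. Combining the bounds, tw(G) = 2.

2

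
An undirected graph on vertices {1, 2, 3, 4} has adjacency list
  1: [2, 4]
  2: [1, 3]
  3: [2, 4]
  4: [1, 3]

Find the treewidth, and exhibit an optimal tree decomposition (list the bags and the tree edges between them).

Treewidth 2.
One optimal decomposition is:
Bags: B1 = {1, 2, 4}  B2 = {2, 3, 4}
Tree: B1–B2

The largest bag has 3 vertices, giving width 2; this decomposition certifies tw(G) ≤ 2. The edges 4–1–2–3–4 form a cycle, so G is not a tree and its treewidth is at least 2. Hence tw(G) = 2 exactly.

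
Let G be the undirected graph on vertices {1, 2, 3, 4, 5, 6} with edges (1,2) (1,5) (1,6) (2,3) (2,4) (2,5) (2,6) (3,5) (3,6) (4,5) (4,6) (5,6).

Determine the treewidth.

A width-3 tree decomposition is:
Bags: B1 = {2, 3, 5, 6}  B2 = {1, 2, 5, 6}  B3 = {2, 4, 5, 6}
Tree: B1–B2, B2–B3
Each bag holds 4 vertices, so the decomposition has width 3, which upper-bounds the treewidth. Conversely, {1, 2, 5, 6} is a clique of size 4, and the vertices of any clique must share a bag in every tree decomposition; so some bag has ≥ 4 vertices and tw(G) ≥ 3. The upper and lower bounds meet at 3, so that is the treewidth.

3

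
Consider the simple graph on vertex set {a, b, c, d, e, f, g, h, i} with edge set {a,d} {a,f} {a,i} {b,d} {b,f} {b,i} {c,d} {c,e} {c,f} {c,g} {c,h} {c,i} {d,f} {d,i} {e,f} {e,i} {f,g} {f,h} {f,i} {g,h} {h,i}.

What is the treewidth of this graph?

3

A width-3 tree decomposition is:
Bags: B1 = {b, d, f, i}  B2 = {c, d, f, i}  B3 = {a, d, f, i}  B4 = {c, f, h, i}  B5 = {c, f, g, h}  B6 = {c, e, f, i}
Tree: B1–B2, B2–B3, B2–B4, B4–B5, B4–B6
The largest bag has 4 vertices, giving width 3; this decomposition certifies tw(G) ≤ 3. For the lower bound, the 4 vertices {c, f, g, h} are pairwise adjacent, and any tree decomposition puts a clique entirely inside one bag — forcing width ≥ 3. The upper and lower bounds meet at 3, so that is the treewidth.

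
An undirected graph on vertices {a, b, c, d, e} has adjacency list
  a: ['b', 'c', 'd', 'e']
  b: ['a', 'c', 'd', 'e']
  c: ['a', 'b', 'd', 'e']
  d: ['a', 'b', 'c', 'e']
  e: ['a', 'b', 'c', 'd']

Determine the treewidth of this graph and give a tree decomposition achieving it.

Treewidth 4.
One optimal decomposition is:
Bags: B1 = {a, b, c, d, e}
Tree: (single bag)

With just one bag of size 5, the width is 5 − 1 = 4, so tw(G) ≤ 4. For the lower bound, the 5 vertices {a, b, c, d, e} are pairwise adjacent, and any tree decomposition puts a clique entirely inside one bag — forcing width ≥ 4. Combining the bounds, tw(G) = 4.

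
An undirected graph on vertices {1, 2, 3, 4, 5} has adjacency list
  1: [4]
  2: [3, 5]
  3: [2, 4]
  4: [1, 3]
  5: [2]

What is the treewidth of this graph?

1

A width-1 tree decomposition is:
Bags: B1 = {1, 4}  B2 = {3, 4}  B3 = {2, 3}  B4 = {2, 5}
Tree: B1–B2, B2–B3, B3–B4
Each bag holds 2 vertices, so the decomposition has width 1, which upper-bounds the treewidth. Since G has at least one edge (e.g. 1–4), it is not an edgeless graph, so tw(G) ≥ 1. Combining the bounds, tw(G) = 1.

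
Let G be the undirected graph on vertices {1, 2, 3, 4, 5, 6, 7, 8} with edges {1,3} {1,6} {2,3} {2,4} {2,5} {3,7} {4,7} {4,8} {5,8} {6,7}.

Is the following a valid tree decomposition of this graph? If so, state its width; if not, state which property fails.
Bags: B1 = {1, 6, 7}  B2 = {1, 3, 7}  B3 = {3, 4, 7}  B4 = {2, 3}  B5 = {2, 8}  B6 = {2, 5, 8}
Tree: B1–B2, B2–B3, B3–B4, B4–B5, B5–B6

A tree decomposition must satisfy three properties: every vertex lies in some bag; for every edge, both endpoints lie together in some bag; and for every vertex, the bags containing it form a connected subtree. Here edge (4,2) lies in no bag, so the decomposition is invalid.

No — edge (4,2) lies in no bag.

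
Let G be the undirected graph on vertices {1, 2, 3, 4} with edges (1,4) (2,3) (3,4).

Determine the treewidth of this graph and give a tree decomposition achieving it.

Each bag holds 2 vertices, so the decomposition has width 1, which upper-bounds the treewidth. G has an edge, so its treewidth is at least 1. Hence tw(G) = 1 exactly.

Treewidth 1.
One such decomposition:
Bags: B1 = {1, 4}  B2 = {3, 4}  B3 = {2, 3}
Tree: B1–B2, B2–B3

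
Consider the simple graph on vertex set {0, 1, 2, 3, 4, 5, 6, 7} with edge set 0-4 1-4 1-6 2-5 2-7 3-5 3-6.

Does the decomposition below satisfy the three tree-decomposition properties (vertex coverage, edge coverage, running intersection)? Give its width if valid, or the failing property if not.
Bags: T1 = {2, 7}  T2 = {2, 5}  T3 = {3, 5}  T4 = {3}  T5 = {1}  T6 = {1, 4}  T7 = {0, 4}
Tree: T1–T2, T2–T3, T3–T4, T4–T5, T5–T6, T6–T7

No — vertex 6 appears in no bag.

A tree decomposition must satisfy three properties: every vertex lies in some bag; for every edge, both endpoints lie together in some bag; and for every vertex, the bags containing it form a connected subtree. Here vertex 6 appears in no bag, so the decomposition is invalid.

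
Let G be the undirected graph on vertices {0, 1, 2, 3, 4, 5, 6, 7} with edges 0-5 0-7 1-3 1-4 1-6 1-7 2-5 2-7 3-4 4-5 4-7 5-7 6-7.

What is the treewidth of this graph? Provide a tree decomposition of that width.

The largest bag has 3 vertices, giving width 2; this decomposition certifies tw(G) ≤ 2. For the lower bound, the 3 vertices {1, 3, 4} are pairwise adjacent, and any tree decomposition puts a clique entirely inside one bag — forcing width ≥ 2. Therefore the treewidth is 2.

Treewidth 2.
Bags: B1 = {4, 5, 7}  B2 = {1, 4, 7}  B3 = {2, 5, 7}  B4 = {0, 5, 7}  B5 = {1, 6, 7}  B6 = {1, 3, 4}
Tree: B1–B2, B1–B3, B1–B4, B2–B5, B2–B6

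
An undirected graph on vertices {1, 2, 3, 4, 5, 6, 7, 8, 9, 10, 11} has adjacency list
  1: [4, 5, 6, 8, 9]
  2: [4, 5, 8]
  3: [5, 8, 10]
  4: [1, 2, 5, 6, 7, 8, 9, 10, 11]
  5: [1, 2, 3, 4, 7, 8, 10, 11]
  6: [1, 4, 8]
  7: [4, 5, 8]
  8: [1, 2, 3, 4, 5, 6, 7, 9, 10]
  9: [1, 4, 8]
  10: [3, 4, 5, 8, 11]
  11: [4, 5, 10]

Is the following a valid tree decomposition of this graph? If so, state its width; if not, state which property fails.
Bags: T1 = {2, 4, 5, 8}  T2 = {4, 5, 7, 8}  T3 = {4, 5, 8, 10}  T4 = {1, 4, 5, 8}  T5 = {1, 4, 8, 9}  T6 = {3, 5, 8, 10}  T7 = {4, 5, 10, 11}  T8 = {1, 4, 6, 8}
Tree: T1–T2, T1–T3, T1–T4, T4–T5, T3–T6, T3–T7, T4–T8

Vertex coverage: the bags together contain {1, 2, 3, 4, 5, 6, 7, 8, 9, 10, 11}, the full vertex set. Edge coverage: each edge of G has both endpoints in at least one bag. Running intersection: for every vertex, the bags containing it form a connected subtree. All three properties hold, so this is a valid tree decomposition of width max|bag| − 1 = 3, and hence tw(G) ≤ 3.

Yes; width 3.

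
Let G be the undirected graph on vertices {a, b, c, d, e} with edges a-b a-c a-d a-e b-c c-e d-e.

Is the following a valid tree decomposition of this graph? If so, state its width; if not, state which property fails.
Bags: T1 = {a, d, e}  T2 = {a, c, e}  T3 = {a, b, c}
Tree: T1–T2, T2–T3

Yes; width 2.

Every vertex of G appears in some bag (union = {a, b, c, d, e}); every edge is covered by a bag; and for each vertex v the set of bags containing v is connected in the bag tree. The decomposition is therefore valid. The largest bag has 3 vertices, so the width is 2.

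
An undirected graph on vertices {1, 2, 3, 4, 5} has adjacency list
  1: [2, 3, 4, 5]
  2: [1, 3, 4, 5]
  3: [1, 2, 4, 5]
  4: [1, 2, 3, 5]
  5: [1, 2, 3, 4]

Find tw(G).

A width-4 tree decomposition is:
Bags: B1 = {1, 2, 3, 4, 5}
Tree: (single bag)
With just one bag of size 5, the width is 5 − 1 = 4, so tw(G) ≤ 4. Conversely, {1, 2, 3, 4, 5} is a clique of size 5, and the vertices of any clique must share a bag in every tree decomposition; so some bag has ≥ 5 vertices and tw(G) ≥ 4. The upper and lower bounds meet at 4, so that is the treewidth.

4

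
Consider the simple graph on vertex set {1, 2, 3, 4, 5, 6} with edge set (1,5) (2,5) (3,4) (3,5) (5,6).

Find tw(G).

1

A width-1 tree decomposition is:
Bags: B1 = {2, 5}  B2 = {3, 5}  B3 = {5, 6}  B4 = {1, 5}  B5 = {3, 4}
Tree: B1–B2, B1–B3, B3–B4, B2–B5
The largest bag has 2 vertices, giving width 1; this decomposition certifies tw(G) ≤ 1. G has an edge, so its treewidth is at least 1. The upper and lower bounds meet at 1, so that is the treewidth.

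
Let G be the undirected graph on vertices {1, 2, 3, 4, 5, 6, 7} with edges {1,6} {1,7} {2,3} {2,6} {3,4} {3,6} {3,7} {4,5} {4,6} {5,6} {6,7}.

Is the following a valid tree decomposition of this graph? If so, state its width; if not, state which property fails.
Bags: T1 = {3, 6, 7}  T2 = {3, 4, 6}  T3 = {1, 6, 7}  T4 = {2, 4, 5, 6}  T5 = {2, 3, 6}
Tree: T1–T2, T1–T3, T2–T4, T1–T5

A tree decomposition must satisfy three properties: every vertex lies in some bag; for every edge, both endpoints lie together in some bag; and for every vertex, the bags containing it form a connected subtree. Here bags containing vertex 2 are not connected in the tree, so the decomposition is invalid.

No — bags containing vertex 2 are not connected in the tree.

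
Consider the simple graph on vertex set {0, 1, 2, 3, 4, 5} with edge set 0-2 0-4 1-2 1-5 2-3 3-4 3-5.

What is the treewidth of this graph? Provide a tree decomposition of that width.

Each bag holds 3 vertices, so the decomposition has width 2, which upper-bounds the treewidth. For the lower bound, G contains the cycle 4–0–2–3–4, so G is not a forest; only forests have treewidth ≤ 1, hence tw(G) ≥ 2. Combining the bounds, tw(G) = 2.

Treewidth 2.
Bags: B1 = {0, 3, 4}  B2 = {0, 2, 3}  B3 = {2, 3, 5}  B4 = {1, 2, 5}
Tree: B1–B2, B2–B3, B3–B4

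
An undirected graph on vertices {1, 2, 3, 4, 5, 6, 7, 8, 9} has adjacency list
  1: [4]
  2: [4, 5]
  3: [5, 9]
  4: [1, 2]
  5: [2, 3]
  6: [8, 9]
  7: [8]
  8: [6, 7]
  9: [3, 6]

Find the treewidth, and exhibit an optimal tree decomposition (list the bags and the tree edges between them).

Treewidth 1.
One such decomposition:
Bags: B1 = {1, 4}  B2 = {2, 4}  B3 = {2, 5}  B4 = {3, 5}  B5 = {3, 9}  B6 = {6, 9}  B7 = {6, 8}  B8 = {7, 8}
Tree: B1–B2, B2–B3, B3–B4, B4–B5, B5–B6, B6–B7, B7–B8

Each bag holds 2 vertices, so the decomposition has width 1, which upper-bounds the treewidth. G has an edge, so its treewidth is at least 1. The upper and lower bounds meet at 1, so that is the treewidth.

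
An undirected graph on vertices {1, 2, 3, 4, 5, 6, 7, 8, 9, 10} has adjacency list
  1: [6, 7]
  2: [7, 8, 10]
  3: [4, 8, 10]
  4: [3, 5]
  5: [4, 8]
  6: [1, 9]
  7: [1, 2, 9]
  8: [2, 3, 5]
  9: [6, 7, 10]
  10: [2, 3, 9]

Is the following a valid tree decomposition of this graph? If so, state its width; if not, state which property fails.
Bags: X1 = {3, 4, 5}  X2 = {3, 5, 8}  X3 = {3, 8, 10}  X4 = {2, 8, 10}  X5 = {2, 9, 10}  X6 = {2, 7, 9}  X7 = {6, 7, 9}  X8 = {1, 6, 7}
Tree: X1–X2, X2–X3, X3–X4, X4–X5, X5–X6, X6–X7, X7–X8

Yes; width 2.

Every vertex of G appears in some bag (union = {1, 2, 3, 4, 5, 6, 7, 8, 9, 10}); every edge is covered by a bag; and for each vertex v the set of bags containing v is connected in the bag tree. The decomposition is therefore valid. The largest bag has 3 vertices, so the width is 2.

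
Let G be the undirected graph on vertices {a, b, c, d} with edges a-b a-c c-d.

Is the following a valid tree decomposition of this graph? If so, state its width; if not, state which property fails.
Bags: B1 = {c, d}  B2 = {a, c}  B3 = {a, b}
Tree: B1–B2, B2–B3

Yes; width 1.

Every vertex of G appears in some bag (union = {a, b, c, d}); every edge is covered by a bag; and for each vertex v the set of bags containing v is connected in the bag tree. The decomposition is therefore valid. The largest bag has 2 vertices, so the width is 1.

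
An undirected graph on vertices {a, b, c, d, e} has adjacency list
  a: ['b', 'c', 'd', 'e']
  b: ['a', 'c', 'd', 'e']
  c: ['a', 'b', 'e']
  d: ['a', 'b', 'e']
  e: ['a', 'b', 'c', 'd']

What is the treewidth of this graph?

A width-3 tree decomposition is:
Bags: B1 = {a, b, c, e}  B2 = {a, b, d, e}
Tree: B1–B2
Every bag has size at most 4, so the width is 4 − 1 = 3 and tw(G) ≤ 3. Conversely, {a, b, d, e} is a clique of size 4, and the vertices of any clique must share a bag in every tree decomposition; so some bag has ≥ 4 vertices and tw(G) ≥ 3. The upper and lower bounds meet at 3, so that is the treewidth.

3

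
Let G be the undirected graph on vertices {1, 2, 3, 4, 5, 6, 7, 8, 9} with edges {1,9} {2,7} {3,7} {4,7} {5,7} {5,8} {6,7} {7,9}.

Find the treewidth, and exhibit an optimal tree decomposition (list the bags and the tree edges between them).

Treewidth 1.
One optimal decomposition is:
Bags: B1 = {5, 7}  B2 = {2, 7}  B3 = {6, 7}  B4 = {7, 9}  B5 = {5, 8}  B6 = {4, 7}  B7 = {1, 9}  B8 = {3, 7}
Tree: B1–B2, B1–B3, B3–B4, B1–B5, B1–B6, B4–B7, B6–B8

The largest bag has 2 vertices, giving width 1; this decomposition certifies tw(G) ≤ 1. Since G has at least one edge (e.g. 7–5), it is not an edgeless graph, so tw(G) ≥ 1. The upper and lower bounds meet at 1, so that is the treewidth.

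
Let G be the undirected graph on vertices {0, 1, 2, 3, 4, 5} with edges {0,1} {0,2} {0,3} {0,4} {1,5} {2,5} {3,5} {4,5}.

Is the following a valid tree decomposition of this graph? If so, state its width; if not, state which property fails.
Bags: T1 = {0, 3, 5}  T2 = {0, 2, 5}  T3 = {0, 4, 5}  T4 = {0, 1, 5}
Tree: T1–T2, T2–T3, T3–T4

Every vertex of G appears in some bag (union = {0, 1, 2, 3, 4, 5}); every edge is covered by a bag; and for each vertex v the set of bags containing v is connected in the bag tree. The decomposition is therefore valid. The largest bag has 3 vertices, so the width is 2.

Yes; width 2.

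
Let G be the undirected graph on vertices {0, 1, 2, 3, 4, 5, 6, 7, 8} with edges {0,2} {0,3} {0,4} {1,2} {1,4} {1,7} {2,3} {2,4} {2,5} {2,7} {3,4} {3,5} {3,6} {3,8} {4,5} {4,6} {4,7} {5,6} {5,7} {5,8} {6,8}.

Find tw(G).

3

A width-3 tree decomposition is:
Bags: B1 = {2, 3, 4, 5}  B2 = {0, 2, 3, 4}  B3 = {2, 4, 5, 7}  B4 = {1, 2, 4, 7}  B5 = {3, 4, 5, 6}  B6 = {3, 5, 6, 8}
Tree: B1–B2, B1–B3, B3–B4, B1–B5, B5–B6
Each bag holds 4 vertices, so the decomposition has width 3, which upper-bounds the treewidth. On the other hand G contains the 4-clique {3, 5, 6, 8}. A clique must lie in a single bag of any decomposition, so no decomposition can have width below 3. Combining the bounds, tw(G) = 3.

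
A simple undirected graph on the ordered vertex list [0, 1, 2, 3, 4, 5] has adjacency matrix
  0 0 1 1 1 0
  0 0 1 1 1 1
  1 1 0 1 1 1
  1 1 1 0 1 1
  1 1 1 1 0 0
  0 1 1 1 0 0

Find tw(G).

A width-3 tree decomposition is:
Bags: B1 = {1, 2, 3, 4}  B2 = {1, 2, 3, 5}  B3 = {0, 2, 3, 4}
Tree: B1–B2, B1–B3
The largest bag has 4 vertices, giving width 3; this decomposition certifies tw(G) ≤ 3. Conversely, {0, 2, 3, 4} is a clique of size 4, and the vertices of any clique must share a bag in every tree decomposition; so some bag has ≥ 4 vertices and tw(G) ≥ 3. Combining the bounds, tw(G) = 3.

3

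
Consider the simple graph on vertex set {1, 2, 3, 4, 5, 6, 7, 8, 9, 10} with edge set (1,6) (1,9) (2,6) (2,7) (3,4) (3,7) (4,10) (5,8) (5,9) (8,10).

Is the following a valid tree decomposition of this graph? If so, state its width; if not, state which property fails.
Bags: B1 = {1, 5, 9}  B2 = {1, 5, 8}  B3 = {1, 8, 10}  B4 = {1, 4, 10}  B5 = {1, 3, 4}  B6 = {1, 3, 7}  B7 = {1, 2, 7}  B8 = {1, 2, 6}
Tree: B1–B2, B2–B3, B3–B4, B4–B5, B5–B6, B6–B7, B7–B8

Every vertex of G appears in some bag (union = {1, 2, 3, 4, 5, 6, 7, 8, 9, 10}); every edge is covered by a bag; and for each vertex v the set of bags containing v is connected in the bag tree. The decomposition is therefore valid. The largest bag has 3 vertices, so the width is 2.

Yes; width 2.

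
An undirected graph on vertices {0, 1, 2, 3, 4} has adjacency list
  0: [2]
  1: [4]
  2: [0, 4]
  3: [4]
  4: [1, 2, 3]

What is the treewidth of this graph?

1

A width-1 tree decomposition is:
Bags: B1 = {0, 2}  B2 = {2, 4}  B3 = {3, 4}  B4 = {1, 4}
Tree: B1–B2, B2–B3, B2–B4
Every bag has size at most 2, so the width is 2 − 1 = 1 and tw(G) ≤ 1. Since G has at least one edge (e.g. 2–0), it is not an edgeless graph, so tw(G) ≥ 1. Hence tw(G) = 1 exactly.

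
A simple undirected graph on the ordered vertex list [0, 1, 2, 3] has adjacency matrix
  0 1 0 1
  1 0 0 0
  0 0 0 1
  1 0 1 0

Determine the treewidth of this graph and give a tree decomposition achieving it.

Treewidth 1.
One optimal decomposition is:
Bags: B1 = {0, 3}  B2 = {2, 3}  B3 = {0, 1}
Tree: B1–B2, B1–B3

Every bag has size at most 2, so the width is 2 − 1 = 1 and tw(G) ≤ 1. Any graph with an edge has treewidth ≥ 1, and G has the edge 3–0. Hence tw(G) = 1 exactly.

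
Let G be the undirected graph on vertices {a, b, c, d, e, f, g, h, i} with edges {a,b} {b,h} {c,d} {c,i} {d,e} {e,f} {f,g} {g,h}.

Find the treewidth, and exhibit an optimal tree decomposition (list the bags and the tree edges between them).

Each bag holds 2 vertices, so the decomposition has width 1, which upper-bounds the treewidth. G has an edge, so its treewidth is at least 1. Combining the bounds, tw(G) = 1.

Treewidth 1.
One such decomposition:
Bags: B1 = {c, i}  B2 = {c, d}  B3 = {d, e}  B4 = {e, f}  B5 = {f, g}  B6 = {g, h}  B7 = {b, h}  B8 = {a, b}
Tree: B1–B2, B2–B3, B3–B4, B4–B5, B5–B6, B6–B7, B7–B8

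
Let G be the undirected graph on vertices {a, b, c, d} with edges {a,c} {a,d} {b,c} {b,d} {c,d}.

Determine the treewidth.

A width-2 tree decomposition is:
Bags: B1 = {b, c, d}  B2 = {a, c, d}
Tree: B1–B2
Each bag holds 3 vertices, so the decomposition has width 2, which upper-bounds the treewidth. Conversely, {a, c, d} is a clique of size 3, and the vertices of any clique must share a bag in every tree decomposition; so some bag has ≥ 3 vertices and tw(G) ≥ 2. Hence tw(G) = 2 exactly.

2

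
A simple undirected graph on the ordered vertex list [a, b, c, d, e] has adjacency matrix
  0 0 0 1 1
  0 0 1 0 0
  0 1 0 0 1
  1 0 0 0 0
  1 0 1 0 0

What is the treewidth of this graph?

A width-1 tree decomposition is:
Bags: B1 = {b, c}  B2 = {c, e}  B3 = {a, e}  B4 = {a, d}
Tree: B1–B2, B2–B3, B3–B4
The largest bag has 2 vertices, giving width 1; this decomposition certifies tw(G) ≤ 1. Any graph with an edge has treewidth ≥ 1, and G has the edge b–c. Therefore the treewidth is 1.

1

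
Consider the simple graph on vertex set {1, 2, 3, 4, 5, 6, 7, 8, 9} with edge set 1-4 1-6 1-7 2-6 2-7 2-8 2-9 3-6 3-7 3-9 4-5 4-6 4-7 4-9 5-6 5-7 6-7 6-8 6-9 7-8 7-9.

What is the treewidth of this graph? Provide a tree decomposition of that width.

Treewidth 3.
One optimal decomposition is:
Bags: B1 = {4, 5, 6, 7}  B2 = {1, 4, 6, 7}  B3 = {4, 6, 7, 9}  B4 = {3, 6, 7, 9}  B5 = {2, 6, 7, 9}  B6 = {2, 6, 7, 8}
Tree: B1–B2, B2–B3, B3–B4, B4–B5, B5–B6

Every bag has size at most 4, so the width is 4 − 1 = 3 and tw(G) ≤ 3. Conversely, {2, 6, 7, 8} is a clique of size 4, and the vertices of any clique must share a bag in every tree decomposition; so some bag has ≥ 4 vertices and tw(G) ≥ 3. Hence tw(G) = 3 exactly.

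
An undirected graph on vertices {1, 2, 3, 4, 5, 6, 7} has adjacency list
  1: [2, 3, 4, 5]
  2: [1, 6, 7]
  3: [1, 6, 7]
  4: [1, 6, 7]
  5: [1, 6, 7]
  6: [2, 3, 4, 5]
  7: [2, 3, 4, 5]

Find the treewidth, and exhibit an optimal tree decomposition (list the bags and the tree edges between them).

The largest bag has 4 vertices, giving width 3; this decomposition certifies tw(G) ≤ 3. For the lower bound: the 4 vertex sets {3,7}, {1,5}, {6}, {4} are disjoint, each induces a connected subgraph, and every pair is joined by at least one edge of G. Contracting each set to a single vertex therefore yields K_{4} as a minor, and since treewidth is minor-monotone, tw(G) ≥ tw(K_{4}) = 3. Hence tw(G) = 3 exactly.

Treewidth 3.
One optimal decomposition is:
Bags: B1 = {1, 3, 6, 7}  B2 = {1, 5, 6, 7}  B3 = {1, 4, 6, 7}  B4 = {1, 2, 6, 7}
Tree: B1–B2, B2–B3, B3–B4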